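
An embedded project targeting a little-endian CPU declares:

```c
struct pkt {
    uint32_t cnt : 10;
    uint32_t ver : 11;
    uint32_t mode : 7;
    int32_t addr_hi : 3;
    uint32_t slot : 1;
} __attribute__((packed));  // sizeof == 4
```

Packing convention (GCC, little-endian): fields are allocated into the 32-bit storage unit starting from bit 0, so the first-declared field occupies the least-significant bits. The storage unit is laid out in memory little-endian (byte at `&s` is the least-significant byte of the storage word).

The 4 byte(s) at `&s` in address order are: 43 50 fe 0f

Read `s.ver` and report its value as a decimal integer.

1940

[0]=0x43 [1]=0x50 [2]=0xfe [3]=0x0f (little-endian) → word 0x0ffe5043
cnt:10 @ bit 0 → (0x0ffe5043>>0)&0x3ff = 0x43
ver:11 @ bit 10 → (0x0ffe5043>>10)&0x7ff = 0x794  ←
mode:7 @ bit 21 → (0x0ffe5043>>21)&0x7f = 0x7f
addr_hi:3 @ bit 28 → (0x0ffe5043>>28)&0x7 = 0x0
slot:1 @ bit 31 → (0x0ffe5043>>31)&0x1 = 0x0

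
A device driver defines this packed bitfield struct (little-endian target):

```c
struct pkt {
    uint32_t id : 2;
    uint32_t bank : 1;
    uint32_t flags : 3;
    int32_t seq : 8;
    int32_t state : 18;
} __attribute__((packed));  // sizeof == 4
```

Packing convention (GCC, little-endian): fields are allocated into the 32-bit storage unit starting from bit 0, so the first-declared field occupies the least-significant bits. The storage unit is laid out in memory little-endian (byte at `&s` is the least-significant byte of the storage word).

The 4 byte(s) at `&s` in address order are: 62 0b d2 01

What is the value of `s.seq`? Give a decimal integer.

[0]=0x62 [1]=0x0b [2]=0xd2 [3]=0x01 (little-endian) → word 0x01d20b62
id:2 @ bit 0 → (0x01d20b62>>0)&0x3 = 0x2
bank:1 @ bit 2 → (0x01d20b62>>2)&0x1 = 0x0
flags:3 @ bit 3 → (0x01d20b62>>3)&0x7 = 0x4
seq:8 @ bit 6 → (0x01d20b62>>6)&0xff = 0x2d  ←
state:18 @ bit 14 → (0x01d20b62>>14)&0x3ffff = 0x748
seq signed 8b, MSB=0: value = 45

45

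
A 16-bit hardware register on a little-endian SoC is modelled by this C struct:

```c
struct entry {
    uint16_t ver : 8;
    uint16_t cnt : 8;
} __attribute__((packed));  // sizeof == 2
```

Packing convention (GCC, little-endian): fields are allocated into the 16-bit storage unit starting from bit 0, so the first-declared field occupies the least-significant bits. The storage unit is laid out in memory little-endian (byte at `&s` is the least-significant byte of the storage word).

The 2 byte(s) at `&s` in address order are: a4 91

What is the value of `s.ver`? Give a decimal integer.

164

[0]=0xa4 [1]=0x91 (little-endian) → word 0x91a4
ver:8 @ bit 0 → (0x91a4>>0)&0xff = 0xa4  ←
cnt:8 @ bit 8 → (0x91a4>>8)&0xff = 0x91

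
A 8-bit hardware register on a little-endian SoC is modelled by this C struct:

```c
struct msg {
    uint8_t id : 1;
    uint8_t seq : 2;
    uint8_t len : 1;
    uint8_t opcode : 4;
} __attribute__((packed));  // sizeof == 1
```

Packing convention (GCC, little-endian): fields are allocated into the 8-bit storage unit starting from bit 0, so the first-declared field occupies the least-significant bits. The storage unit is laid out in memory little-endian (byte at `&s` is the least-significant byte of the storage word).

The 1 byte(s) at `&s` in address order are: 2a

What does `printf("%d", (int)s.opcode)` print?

[0]=0x2a (little-endian) → word 0x2a
id [0+:1] = (word>>0) & 0x1 = 0
seq [1+:2] = (word>>1) & 0x3 = 1
len [3+:1] = (word>>3) & 0x1 = 1
opcode [4+:4] = (word>>4) & 0xf = 2  ←

2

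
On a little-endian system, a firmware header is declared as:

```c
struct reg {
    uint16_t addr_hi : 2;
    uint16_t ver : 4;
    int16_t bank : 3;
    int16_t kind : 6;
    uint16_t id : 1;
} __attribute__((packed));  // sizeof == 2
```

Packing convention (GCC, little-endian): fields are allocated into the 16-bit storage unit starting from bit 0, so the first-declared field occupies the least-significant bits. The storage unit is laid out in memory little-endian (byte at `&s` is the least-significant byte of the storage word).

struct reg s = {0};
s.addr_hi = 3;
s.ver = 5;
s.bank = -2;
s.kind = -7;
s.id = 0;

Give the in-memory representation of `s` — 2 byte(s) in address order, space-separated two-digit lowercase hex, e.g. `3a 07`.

addr_hi (2b) val=3 bits=0x3 at bit 0: 0x0003
ver (4b) val=5 bits=0x5 at bit 2: 0x0017
bank (3b) val=-2 bits=0x6 at bit 6: 0x0197
kind (6b) val=-7 bits=0x39 at bit 9: 0x7397
id (1b) val=0 bits=0x0 at bit 15: 0x7397
word = 0x7397 → little-endian bytes:
  [0]=0x97  [1]=0x73

97 73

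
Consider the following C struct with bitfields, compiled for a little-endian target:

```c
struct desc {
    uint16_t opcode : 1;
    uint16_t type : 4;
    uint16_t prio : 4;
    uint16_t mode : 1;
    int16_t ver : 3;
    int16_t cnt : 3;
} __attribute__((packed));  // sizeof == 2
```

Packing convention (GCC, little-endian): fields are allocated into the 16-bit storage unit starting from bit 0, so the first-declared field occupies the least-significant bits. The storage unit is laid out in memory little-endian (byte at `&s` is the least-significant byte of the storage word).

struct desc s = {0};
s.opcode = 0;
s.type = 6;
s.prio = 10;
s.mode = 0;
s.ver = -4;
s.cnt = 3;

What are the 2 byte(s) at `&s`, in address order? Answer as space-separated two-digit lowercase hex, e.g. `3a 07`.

4c 71

opcode (1b) val=0 bits=0x0 at bit 0: 0x0000
type (4b) val=6 bits=0x6 at bit 1: 0x000c
prio (4b) val=10 bits=0xa at bit 5: 0x014c
mode (1b) val=0 bits=0x0 at bit 9: 0x014c
ver (3b) val=-4 bits=0x4 at bit 10: 0x114c
cnt (3b) val=3 bits=0x3 at bit 13: 0x714c
word = 0x714c → little-endian bytes:
  [0]=0x4c  [1]=0x71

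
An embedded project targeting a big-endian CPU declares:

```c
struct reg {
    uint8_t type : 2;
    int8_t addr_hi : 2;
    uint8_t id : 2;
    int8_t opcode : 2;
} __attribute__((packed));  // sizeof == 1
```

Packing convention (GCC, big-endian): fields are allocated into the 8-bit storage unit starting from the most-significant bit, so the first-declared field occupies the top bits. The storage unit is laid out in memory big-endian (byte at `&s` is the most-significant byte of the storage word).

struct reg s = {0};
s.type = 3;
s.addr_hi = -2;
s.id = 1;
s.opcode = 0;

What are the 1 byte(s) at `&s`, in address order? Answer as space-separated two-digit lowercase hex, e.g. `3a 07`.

type:2 = 3 → 0x3 << 6 → word 0xc0
addr_hi:2 = -2 → 0x2 << 4 → word 0xe0
id:2 = 1 → 0x1 << 2 → word 0xe4
opcode:2 = 0 → 0x0 << 0 → word 0xe4
word = 0xe4 → big-endian bytes:
  [0]=0xe4

e4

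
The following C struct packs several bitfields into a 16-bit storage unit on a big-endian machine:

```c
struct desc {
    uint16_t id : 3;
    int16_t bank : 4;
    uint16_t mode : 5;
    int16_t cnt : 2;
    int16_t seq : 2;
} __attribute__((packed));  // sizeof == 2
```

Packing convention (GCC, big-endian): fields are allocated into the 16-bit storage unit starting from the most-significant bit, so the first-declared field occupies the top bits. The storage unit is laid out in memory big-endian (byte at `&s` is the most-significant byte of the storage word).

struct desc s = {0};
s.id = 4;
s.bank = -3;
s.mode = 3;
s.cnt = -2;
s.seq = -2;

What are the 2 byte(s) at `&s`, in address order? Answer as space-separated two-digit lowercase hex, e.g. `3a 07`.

9a 3a

[13+:3] id=4 & 0x7 = 0x4; word=0x8000
[9+:4] bank=-3 & 0xf = 0xd; word=0x9a00
[4+:5] mode=3 & 0x1f = 0x3; word=0x9a30
[2+:2] cnt=-2 & 0x3 = 0x2; word=0x9a38
[0+:2] seq=-2 & 0x3 = 0x2; word=0x9a3a
word = 0x9a3a → big-endian bytes:
  [0]=0x9a  [1]=0x3a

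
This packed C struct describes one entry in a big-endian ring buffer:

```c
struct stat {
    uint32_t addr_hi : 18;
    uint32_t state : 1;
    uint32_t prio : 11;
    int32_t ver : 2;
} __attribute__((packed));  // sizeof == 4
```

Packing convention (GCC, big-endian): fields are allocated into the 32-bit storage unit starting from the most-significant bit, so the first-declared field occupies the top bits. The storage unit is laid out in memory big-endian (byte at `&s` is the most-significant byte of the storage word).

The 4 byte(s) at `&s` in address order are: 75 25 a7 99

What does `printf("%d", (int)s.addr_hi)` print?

119958

[0]=0x75 [1]=0x25 [2]=0xa7 [3]=0x99 (big-endian) → word 0x7525a799
addr_hi:18 @ bit 14 → (0x7525a799>>14)&0x3ffff = 0x1d496  ←
state:1 @ bit 13 → (0x7525a799>>13)&0x1 = 0x1
prio:11 @ bit 2 → (0x7525a799>>2)&0x7ff = 0x1e6
ver:2 @ bit 0 → (0x7525a799>>0)&0x3 = 0x1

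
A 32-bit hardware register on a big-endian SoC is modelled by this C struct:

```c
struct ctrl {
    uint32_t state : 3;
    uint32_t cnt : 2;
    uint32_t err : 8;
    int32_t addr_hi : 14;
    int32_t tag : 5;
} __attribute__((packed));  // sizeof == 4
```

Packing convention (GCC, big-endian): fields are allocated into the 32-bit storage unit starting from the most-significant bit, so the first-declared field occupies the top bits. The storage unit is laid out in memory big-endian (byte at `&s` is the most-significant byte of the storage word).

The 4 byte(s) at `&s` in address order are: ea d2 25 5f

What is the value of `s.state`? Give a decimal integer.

[0]=0xea [1]=0xd2 [2]=0x25 [3]=0x5f (big-endian) → word 0xead2255f
state:3 @ bit 29 → (0xead2255f>>29)&0x7 = 0x7  ←
cnt:2 @ bit 27 → (0xead2255f>>27)&0x3 = 0x1
err:8 @ bit 19 → (0xead2255f>>19)&0xff = 0x5a
addr_hi:14 @ bit 5 → (0xead2255f>>5)&0x3fff = 0x112a
tag:5 @ bit 0 → (0xead2255f>>0)&0x1f = 0x1f

7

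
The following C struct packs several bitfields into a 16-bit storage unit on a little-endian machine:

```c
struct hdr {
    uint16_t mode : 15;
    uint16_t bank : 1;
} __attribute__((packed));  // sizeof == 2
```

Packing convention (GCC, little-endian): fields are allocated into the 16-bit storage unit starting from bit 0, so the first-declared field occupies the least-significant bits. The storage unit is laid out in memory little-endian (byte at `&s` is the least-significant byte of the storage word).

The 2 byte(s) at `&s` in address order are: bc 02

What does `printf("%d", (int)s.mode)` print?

700

[0]=0xbc [1]=0x02 (little-endian) → word 0x02bc
mode:15 @ bit 0 → (0x02bc>>0)&0x7fff = 0x2bc  ←
bank:1 @ bit 15 → (0x02bc>>15)&0x1 = 0x0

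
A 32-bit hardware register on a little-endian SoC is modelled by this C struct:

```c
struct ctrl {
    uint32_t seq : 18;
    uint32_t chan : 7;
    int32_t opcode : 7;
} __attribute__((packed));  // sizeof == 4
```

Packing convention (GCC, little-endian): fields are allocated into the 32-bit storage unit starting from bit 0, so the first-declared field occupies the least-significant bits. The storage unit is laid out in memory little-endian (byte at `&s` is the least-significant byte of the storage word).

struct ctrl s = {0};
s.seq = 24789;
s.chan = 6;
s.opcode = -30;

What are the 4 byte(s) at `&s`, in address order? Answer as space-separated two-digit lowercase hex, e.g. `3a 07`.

seq (18b) val=24789 bits=0x60d5 at bit 0: 0x000060d5
chan (7b) val=6 bits=0x6 at bit 18: 0x001860d5
opcode (7b) val=-30 bits=0x62 at bit 25: 0xc41860d5
word = 0xc41860d5 → little-endian bytes:
  [0]=0xd5  [1]=0x60  [2]=0x18  [3]=0xc4

d5 60 18 c4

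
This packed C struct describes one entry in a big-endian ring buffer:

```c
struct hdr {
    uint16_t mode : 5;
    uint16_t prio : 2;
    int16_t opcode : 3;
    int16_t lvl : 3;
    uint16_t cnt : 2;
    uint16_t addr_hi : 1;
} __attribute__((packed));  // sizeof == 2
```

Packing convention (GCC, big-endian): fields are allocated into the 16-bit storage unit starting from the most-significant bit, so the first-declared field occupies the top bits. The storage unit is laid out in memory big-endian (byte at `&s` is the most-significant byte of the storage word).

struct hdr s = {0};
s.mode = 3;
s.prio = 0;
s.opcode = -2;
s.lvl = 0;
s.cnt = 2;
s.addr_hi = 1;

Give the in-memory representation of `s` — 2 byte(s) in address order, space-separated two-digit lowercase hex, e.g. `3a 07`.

19 85

mode:5 = 3 → 0x3 << 11 → word 0x1800
prio:2 = 0 → 0x0 << 9 → word 0x1800
opcode:3 = -2 → 0x6 << 6 → word 0x1980
lvl:3 = 0 → 0x0 << 3 → word 0x1980
cnt:2 = 2 → 0x2 << 1 → word 0x1984
addr_hi:1 = 1 → 0x1 << 0 → word 0x1985
word = 0x1985 → big-endian bytes:
  [0]=0x19  [1]=0x85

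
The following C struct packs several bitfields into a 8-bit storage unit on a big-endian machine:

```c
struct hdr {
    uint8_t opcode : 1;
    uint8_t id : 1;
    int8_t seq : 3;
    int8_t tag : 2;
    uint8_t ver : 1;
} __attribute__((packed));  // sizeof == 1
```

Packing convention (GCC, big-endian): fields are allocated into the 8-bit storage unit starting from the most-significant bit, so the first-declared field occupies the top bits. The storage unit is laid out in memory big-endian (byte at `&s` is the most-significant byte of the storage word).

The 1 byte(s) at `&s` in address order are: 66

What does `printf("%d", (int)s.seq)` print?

-4

[0]=0x66 (big-endian) → word 0x66
opcode:1 @ bit 7 → (0x66>>7)&0x1 = 0x0
id:1 @ bit 6 → (0x66>>6)&0x1 = 0x1
seq:3 @ bit 3 → (0x66>>3)&0x7 = 0x4  ←
tag:2 @ bit 1 → (0x66>>1)&0x3 = 0x3
ver:1 @ bit 0 → (0x66>>0)&0x1 = 0x0
seq signed 3b, MSB=1: 4 - 8 = -4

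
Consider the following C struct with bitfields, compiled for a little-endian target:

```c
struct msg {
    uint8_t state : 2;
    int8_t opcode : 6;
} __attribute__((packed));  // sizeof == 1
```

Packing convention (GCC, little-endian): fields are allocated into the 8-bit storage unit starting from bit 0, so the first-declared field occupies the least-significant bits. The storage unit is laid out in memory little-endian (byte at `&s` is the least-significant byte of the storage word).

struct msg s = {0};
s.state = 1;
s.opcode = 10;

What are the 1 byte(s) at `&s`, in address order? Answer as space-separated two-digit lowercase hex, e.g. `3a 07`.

state (2b) val=1 bits=0x1 at bit 0: 0x01
opcode (6b) val=10 bits=0xa at bit 2: 0x29
word = 0x29 → little-endian bytes:
  [0]=0x29

29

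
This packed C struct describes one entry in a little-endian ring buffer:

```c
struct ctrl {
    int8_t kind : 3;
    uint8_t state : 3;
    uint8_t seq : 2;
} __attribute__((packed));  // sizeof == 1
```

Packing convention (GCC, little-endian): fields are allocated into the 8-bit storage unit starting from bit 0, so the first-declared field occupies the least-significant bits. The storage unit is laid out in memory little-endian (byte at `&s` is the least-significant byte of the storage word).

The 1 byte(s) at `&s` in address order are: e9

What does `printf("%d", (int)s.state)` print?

[0]=0xe9 (little-endian) → word 0xe9
kind [0+:3] = (word>>0) & 0x7 = 1
state [3+:3] = (word>>3) & 0x7 = 5  ←
seq [6+:2] = (word>>6) & 0x3 = 3

5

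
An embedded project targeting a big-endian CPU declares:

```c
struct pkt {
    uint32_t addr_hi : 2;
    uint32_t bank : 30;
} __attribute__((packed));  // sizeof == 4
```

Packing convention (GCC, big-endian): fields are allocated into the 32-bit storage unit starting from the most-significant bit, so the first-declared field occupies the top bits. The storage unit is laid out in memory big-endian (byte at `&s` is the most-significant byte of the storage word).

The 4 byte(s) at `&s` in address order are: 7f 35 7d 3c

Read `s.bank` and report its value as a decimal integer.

1060470076

[0]=0x7f [1]=0x35 [2]=0x7d [3]=0x3c (big-endian) → word 0x7f357d3c
addr_hi [30+:2] = (word>>30) & 0x3 = 1
bank [0+:30] = (word>>0) & 0x3fffffff = 1060470076  ←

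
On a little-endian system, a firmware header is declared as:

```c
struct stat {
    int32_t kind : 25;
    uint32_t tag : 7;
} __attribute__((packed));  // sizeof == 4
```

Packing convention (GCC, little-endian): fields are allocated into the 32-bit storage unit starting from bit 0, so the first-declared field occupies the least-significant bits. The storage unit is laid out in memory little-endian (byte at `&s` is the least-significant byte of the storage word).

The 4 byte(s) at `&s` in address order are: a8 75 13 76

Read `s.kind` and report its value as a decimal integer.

1275304

[0]=0xa8 [1]=0x75 [2]=0x13 [3]=0x76 (little-endian) → word 0x761375a8
kind [0+:25] = (word>>0) & 0x1ffffff = 1275304  ←
tag [25+:7] = (word>>25) & 0x7f = 59
kind signed 25b, MSB=0: value = 1275304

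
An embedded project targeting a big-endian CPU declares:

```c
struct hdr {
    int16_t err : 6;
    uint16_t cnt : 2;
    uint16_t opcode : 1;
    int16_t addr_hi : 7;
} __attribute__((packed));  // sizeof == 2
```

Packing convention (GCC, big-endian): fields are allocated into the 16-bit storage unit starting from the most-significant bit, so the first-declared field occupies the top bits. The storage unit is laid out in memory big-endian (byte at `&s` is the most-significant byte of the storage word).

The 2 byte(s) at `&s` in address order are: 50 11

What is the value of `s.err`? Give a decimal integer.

[0]=0x50 [1]=0x11 (big-endian) → word 0x5011
err [10+:6] = (word>>10) & 0x3f = 20  ←
cnt [8+:2] = (word>>8) & 0x3 = 0
opcode [7+:1] = (word>>7) & 0x1 = 0
addr_hi [0+:7] = (word>>0) & 0x7f = 17
err signed 6b, MSB=0: value = 20

20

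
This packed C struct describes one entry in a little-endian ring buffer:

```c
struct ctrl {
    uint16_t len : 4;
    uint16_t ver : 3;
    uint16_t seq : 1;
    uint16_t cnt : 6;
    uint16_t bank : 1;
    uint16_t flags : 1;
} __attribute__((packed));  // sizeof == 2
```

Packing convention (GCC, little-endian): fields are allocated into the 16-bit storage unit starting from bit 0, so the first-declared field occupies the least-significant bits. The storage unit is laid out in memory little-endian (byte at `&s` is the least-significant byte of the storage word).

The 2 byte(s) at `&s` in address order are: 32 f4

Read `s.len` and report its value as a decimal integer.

[0]=0x32 [1]=0xf4 (little-endian) → word 0xf432
len:4 @ bit 0 → (0xf432>>0)&0xf = 0x2  ←
ver:3 @ bit 4 → (0xf432>>4)&0x7 = 0x3
seq:1 @ bit 7 → (0xf432>>7)&0x1 = 0x0
cnt:6 @ bit 8 → (0xf432>>8)&0x3f = 0x34
bank:1 @ bit 14 → (0xf432>>14)&0x1 = 0x1
flags:1 @ bit 15 → (0xf432>>15)&0x1 = 0x1

2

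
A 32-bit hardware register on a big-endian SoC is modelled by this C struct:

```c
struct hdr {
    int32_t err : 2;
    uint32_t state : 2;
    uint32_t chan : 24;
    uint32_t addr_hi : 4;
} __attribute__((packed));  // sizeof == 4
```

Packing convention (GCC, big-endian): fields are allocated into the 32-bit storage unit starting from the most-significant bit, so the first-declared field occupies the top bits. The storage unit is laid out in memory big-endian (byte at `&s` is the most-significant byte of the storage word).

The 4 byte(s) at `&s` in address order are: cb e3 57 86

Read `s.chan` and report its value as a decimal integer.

[0]=0xcb [1]=0xe3 [2]=0x57 [3]=0x86 (big-endian) → word 0xcbe35786
err:2 @ bit 30 → (0xcbe35786>>30)&0x3 = 0x3
state:2 @ bit 28 → (0xcbe35786>>28)&0x3 = 0x0
chan:24 @ bit 4 → (0xcbe35786>>4)&0xffffff = 0xbe3578  ←
addr_hi:4 @ bit 0 → (0xcbe35786>>0)&0xf = 0x6

12465528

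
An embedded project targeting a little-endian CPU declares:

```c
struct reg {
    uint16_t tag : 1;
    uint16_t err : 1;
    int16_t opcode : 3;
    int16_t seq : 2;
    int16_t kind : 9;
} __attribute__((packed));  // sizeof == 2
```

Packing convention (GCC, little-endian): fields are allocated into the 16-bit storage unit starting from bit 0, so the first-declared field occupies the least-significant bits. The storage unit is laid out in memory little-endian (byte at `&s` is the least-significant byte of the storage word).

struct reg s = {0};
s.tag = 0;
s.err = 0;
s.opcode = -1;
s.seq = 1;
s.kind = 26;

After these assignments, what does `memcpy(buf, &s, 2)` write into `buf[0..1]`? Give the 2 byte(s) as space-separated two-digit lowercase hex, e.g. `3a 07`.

3c 0d

tag (1b) val=0 bits=0x0 at bit 0: 0x0000
err (1b) val=0 bits=0x0 at bit 1: 0x0000
opcode (3b) val=-1 bits=0x7 at bit 2: 0x001c
seq (2b) val=1 bits=0x1 at bit 5: 0x003c
kind (9b) val=26 bits=0x1a at bit 7: 0x0d3c
word = 0x0d3c → little-endian bytes:
  [0]=0x3c  [1]=0x0d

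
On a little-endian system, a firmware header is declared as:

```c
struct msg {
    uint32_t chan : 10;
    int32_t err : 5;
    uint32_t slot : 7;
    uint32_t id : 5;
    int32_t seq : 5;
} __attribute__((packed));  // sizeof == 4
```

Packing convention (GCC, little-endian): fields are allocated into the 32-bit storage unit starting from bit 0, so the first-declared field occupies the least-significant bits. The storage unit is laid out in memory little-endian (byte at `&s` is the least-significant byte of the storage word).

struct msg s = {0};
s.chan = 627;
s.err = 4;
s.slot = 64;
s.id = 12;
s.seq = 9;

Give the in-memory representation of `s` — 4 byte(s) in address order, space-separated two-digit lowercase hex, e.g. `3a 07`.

73 12 20 4b

chan:10 = 627 → 0x273 << 0 → word 0x00000273
err:5 = 4 → 0x4 << 10 → word 0x00001273
slot:7 = 64 → 0x40 << 15 → word 0x00201273
id:5 = 12 → 0xc << 22 → word 0x03201273
seq:5 = 9 → 0x9 << 27 → word 0x4b201273
word = 0x4b201273 → little-endian bytes:
  [0]=0x73  [1]=0x12  [2]=0x20  [3]=0x4b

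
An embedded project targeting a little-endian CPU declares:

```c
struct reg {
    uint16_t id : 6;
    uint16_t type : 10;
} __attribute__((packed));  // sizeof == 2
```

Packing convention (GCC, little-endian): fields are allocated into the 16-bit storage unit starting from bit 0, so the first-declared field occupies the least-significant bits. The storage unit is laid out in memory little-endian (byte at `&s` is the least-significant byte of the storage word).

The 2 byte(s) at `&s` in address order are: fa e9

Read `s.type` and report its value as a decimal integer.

[0]=0xfa [1]=0xe9 (little-endian) → word 0xe9fa
id [0+:6] = (word>>0) & 0x3f = 58
type [6+:10] = (word>>6) & 0x3ff = 935  ←

935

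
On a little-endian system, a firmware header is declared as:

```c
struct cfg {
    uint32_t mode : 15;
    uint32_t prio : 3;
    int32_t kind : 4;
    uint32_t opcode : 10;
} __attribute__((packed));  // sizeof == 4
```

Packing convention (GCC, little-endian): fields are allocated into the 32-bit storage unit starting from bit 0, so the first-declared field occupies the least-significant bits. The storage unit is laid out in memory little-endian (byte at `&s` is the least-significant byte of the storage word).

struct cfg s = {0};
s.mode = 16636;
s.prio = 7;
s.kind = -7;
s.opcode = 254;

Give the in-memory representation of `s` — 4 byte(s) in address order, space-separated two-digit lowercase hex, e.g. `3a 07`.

[0+:15] mode=16636 & 0x7fff = 0x40fc; word=0x000040fc
[15+:3] prio=7 & 0x7 = 0x7; word=0x0003c0fc
[18+:4] kind=-7 & 0xf = 0x9; word=0x0027c0fc
[22+:10] opcode=254 & 0x3ff = 0xfe; word=0x3fa7c0fc
word = 0x3fa7c0fc → little-endian bytes:
  [0]=0xfc  [1]=0xc0  [2]=0xa7  [3]=0x3f

fc c0 a7 3f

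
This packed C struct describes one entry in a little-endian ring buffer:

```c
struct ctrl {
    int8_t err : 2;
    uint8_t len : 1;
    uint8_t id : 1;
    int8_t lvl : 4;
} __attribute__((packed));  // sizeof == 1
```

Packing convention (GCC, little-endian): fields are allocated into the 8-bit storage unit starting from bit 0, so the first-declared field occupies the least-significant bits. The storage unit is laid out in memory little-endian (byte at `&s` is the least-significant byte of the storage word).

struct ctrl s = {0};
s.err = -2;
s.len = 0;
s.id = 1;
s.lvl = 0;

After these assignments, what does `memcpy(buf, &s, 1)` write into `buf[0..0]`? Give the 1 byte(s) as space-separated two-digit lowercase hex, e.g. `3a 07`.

0a

err:2 = -2 → 0x2 << 0 → word 0x02
len:1 = 0 → 0x0 << 2 → word 0x02
id:1 = 1 → 0x1 << 3 → word 0x0a
lvl:4 = 0 → 0x0 << 4 → word 0x0a
word = 0x0a → little-endian bytes:
  [0]=0x0a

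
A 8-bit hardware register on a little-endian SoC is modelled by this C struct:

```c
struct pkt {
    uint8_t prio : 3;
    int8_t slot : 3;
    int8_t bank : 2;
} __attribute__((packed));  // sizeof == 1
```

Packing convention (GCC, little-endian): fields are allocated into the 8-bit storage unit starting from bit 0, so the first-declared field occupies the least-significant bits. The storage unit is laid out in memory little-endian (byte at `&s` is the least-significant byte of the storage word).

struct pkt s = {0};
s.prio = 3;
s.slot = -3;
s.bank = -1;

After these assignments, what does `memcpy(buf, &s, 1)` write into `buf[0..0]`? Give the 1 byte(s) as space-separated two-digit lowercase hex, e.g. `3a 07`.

prio:3 = 3 → 0x3 << 0 → word 0x03
slot:3 = -3 → 0x5 << 3 → word 0x2b
bank:2 = -1 → 0x3 << 6 → word 0xeb
word = 0xeb → little-endian bytes:
  [0]=0xeb

eb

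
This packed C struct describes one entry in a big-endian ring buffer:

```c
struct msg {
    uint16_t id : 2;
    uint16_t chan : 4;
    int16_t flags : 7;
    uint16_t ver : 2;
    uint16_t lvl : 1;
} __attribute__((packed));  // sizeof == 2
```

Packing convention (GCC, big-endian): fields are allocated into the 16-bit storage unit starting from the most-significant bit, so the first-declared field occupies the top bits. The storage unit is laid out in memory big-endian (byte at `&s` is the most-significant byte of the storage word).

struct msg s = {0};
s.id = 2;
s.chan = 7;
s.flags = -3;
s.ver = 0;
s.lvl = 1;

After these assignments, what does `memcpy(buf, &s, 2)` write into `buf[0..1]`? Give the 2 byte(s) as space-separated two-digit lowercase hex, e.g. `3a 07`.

id (2b) val=2 bits=0x2 at bit 14: 0x8000
chan (4b) val=7 bits=0x7 at bit 10: 0x9c00
flags (7b) val=-3 bits=0x7d at bit 3: 0x9fe8
ver (2b) val=0 bits=0x0 at bit 1: 0x9fe8
lvl (1b) val=1 bits=0x1 at bit 0: 0x9fe9
word = 0x9fe9 → big-endian bytes:
  [0]=0x9f  [1]=0xe9

9f e9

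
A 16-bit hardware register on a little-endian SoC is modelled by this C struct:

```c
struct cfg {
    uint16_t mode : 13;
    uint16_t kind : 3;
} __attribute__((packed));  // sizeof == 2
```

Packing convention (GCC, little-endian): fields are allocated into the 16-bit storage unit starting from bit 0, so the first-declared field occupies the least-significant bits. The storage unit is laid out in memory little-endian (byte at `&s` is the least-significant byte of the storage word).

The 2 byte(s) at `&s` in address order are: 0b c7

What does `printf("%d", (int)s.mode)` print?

1803

[0]=0x0b [1]=0xc7 (little-endian) → word 0xc70b
mode [0+:13] = (word>>0) & 0x1fff = 1803  ←
kind [13+:3] = (word>>13) & 0x7 = 6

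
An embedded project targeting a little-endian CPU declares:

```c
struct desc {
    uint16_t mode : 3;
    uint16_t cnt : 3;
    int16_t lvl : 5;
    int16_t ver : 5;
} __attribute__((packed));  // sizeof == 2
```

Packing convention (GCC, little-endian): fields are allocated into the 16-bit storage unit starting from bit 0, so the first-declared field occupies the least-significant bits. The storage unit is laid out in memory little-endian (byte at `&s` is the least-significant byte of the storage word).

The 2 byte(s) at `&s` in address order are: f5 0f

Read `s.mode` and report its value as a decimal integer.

5

[0]=0xf5 [1]=0x0f (little-endian) → word 0x0ff5
mode [0+:3] = (word>>0) & 0x7 = 5  ←
cnt [3+:3] = (word>>3) & 0x7 = 6
lvl [6+:5] = (word>>6) & 0x1f = 31
ver [11+:5] = (word>>11) & 0x1f = 1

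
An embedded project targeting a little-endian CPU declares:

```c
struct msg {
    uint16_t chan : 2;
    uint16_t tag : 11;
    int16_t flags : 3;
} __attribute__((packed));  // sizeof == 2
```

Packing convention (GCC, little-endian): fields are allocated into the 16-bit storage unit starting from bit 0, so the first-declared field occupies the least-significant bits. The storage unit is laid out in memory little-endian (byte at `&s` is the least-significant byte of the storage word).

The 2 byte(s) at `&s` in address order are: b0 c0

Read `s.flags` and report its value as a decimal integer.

-2

[0]=0xb0 [1]=0xc0 (little-endian) → word 0xc0b0
chan:2 @ bit 0 → (0xc0b0>>0)&0x3 = 0x0
tag:11 @ bit 2 → (0xc0b0>>2)&0x7ff = 0x2c
flags:3 @ bit 13 → (0xc0b0>>13)&0x7 = 0x6  ←
flags signed 3b, MSB=1: 6 - 8 = -2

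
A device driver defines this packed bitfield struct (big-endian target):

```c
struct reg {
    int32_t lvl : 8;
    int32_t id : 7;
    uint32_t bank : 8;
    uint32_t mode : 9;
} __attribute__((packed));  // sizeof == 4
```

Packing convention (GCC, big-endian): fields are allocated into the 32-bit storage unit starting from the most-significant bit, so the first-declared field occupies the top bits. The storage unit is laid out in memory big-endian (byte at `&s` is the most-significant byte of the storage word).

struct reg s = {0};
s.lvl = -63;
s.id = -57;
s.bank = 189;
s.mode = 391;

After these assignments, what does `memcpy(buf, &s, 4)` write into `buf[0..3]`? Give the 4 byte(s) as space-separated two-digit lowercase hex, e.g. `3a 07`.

c1 8f 7b 87

[24+:8] lvl=-63 & 0xff = 0xc1; word=0xc1000000
[17+:7] id=-57 & 0x7f = 0x47; word=0xc18e0000
[9+:8] bank=189 & 0xff = 0xbd; word=0xc18f7a00
[0+:9] mode=391 & 0x1ff = 0x187; word=0xc18f7b87
word = 0xc18f7b87 → big-endian bytes:
  [0]=0xc1  [1]=0x8f  [2]=0x7b  [3]=0x87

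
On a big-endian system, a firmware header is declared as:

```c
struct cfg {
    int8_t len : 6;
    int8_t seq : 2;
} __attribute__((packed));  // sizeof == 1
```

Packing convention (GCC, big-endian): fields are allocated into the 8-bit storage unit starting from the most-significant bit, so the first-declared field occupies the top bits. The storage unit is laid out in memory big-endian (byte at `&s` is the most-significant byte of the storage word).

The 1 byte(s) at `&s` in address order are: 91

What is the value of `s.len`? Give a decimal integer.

[0]=0x91 (big-endian) → word 0x91
len:6 @ bit 2 → (0x91>>2)&0x3f = 0x24  ←
seq:2 @ bit 0 → (0x91>>0)&0x3 = 0x1
len signed 6b, MSB=1: 36 - 64 = -28

-28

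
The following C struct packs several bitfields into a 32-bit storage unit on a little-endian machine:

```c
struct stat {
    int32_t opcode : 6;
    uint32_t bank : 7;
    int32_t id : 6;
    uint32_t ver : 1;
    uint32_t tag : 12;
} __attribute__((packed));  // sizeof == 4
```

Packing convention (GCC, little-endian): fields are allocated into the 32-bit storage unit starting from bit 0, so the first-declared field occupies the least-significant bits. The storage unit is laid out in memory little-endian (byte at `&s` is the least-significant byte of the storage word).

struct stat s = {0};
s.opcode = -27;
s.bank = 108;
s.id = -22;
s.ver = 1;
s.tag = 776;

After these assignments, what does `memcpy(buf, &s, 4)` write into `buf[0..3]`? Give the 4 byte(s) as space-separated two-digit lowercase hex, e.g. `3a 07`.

opcode:6 = -27 → 0x25 << 0 → word 0x00000025
bank:7 = 108 → 0x6c << 6 → word 0x00001b25
id:6 = -22 → 0x2a << 13 → word 0x00055b25
ver:1 = 1 → 0x1 << 19 → word 0x000d5b25
tag:12 = 776 → 0x308 << 20 → word 0x308d5b25
word = 0x308d5b25 → little-endian bytes:
  [0]=0x25  [1]=0x5b  [2]=0x8d  [3]=0x30

25 5b 8d 30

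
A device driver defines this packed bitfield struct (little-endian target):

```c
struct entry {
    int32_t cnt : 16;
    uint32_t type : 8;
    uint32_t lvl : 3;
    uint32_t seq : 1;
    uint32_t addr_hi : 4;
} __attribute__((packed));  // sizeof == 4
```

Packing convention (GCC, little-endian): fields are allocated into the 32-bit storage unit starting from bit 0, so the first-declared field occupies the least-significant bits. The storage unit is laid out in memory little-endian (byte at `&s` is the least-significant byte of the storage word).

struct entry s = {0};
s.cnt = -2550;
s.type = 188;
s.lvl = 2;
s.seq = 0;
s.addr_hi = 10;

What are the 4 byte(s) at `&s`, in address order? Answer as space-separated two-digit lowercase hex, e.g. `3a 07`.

0a f6 bc a2

cnt:16 = -2550 → 0xf60a << 0 → word 0x0000f60a
type:8 = 188 → 0xbc << 16 → word 0x00bcf60a
lvl:3 = 2 → 0x2 << 24 → word 0x02bcf60a
seq:1 = 0 → 0x0 << 27 → word 0x02bcf60a
addr_hi:4 = 10 → 0xa << 28 → word 0xa2bcf60a
word = 0xa2bcf60a → little-endian bytes:
  [0]=0x0a  [1]=0xf6  [2]=0xbc  [3]=0xa2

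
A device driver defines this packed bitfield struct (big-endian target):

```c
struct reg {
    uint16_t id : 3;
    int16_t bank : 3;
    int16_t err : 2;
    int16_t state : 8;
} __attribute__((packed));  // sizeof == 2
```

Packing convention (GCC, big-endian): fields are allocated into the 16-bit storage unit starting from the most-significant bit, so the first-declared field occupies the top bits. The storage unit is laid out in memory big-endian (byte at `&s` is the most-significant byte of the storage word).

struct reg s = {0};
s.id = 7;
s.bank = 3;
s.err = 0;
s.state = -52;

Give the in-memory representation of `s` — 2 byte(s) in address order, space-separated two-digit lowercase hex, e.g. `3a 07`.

ec cc

id (3b) val=7 bits=0x7 at bit 13: 0xe000
bank (3b) val=3 bits=0x3 at bit 10: 0xec00
err (2b) val=0 bits=0x0 at bit 8: 0xec00
state (8b) val=-52 bits=0xcc at bit 0: 0xeccc
word = 0xeccc → big-endian bytes:
  [0]=0xec  [1]=0xcc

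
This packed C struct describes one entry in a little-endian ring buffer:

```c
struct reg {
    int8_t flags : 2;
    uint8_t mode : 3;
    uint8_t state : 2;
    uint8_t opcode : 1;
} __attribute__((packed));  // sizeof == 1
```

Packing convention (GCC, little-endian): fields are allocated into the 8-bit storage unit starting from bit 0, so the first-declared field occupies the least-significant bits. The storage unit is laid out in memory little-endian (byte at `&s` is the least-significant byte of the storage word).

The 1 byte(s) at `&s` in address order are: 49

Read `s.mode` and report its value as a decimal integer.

[0]=0x49 (little-endian) → word 0x49
flags:2 @ bit 0 → (0x49>>0)&0x3 = 0x1
mode:3 @ bit 2 → (0x49>>2)&0x7 = 0x2  ←
state:2 @ bit 5 → (0x49>>5)&0x3 = 0x2
opcode:1 @ bit 7 → (0x49>>7)&0x1 = 0x0

2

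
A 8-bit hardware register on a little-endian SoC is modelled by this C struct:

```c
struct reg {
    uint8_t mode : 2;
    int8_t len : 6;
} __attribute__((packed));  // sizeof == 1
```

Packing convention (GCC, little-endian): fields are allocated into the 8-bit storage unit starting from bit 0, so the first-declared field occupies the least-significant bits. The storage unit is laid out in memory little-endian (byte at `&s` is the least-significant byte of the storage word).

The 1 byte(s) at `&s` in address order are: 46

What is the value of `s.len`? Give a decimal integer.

[0]=0x46 (little-endian) → word 0x46
mode:2 @ bit 0 → (0x46>>0)&0x3 = 0x2
len:6 @ bit 2 → (0x46>>2)&0x3f = 0x11  ←
len signed 6b, MSB=0: value = 17

17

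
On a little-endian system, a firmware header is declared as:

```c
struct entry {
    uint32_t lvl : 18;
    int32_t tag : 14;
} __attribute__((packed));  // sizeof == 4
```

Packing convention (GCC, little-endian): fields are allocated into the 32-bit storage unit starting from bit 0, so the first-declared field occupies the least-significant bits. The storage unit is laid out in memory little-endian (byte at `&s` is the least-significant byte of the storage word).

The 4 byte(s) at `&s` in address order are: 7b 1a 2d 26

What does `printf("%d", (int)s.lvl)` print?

72315

[0]=0x7b [1]=0x1a [2]=0x2d [3]=0x26 (little-endian) → word 0x262d1a7b
lvl:18 @ bit 0 → (0x262d1a7b>>0)&0x3ffff = 0x11a7b  ←
tag:14 @ bit 18 → (0x262d1a7b>>18)&0x3fff = 0x98b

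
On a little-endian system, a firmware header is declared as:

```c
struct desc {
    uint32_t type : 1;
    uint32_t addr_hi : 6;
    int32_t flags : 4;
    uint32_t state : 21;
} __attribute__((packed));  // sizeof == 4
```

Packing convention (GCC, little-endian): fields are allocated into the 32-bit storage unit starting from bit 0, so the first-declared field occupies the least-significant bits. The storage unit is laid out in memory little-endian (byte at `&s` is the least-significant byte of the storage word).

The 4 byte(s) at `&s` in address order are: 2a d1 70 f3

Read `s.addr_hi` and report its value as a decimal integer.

21

[0]=0x2a [1]=0xd1 [2]=0x70 [3]=0xf3 (little-endian) → word 0xf370d12a
type:1 @ bit 0 → (0xf370d12a>>0)&0x1 = 0x0
addr_hi:6 @ bit 1 → (0xf370d12a>>1)&0x3f = 0x15  ←
flags:4 @ bit 7 → (0xf370d12a>>7)&0xf = 0x2
state:21 @ bit 11 → (0xf370d12a>>11)&0x1fffff = 0x1e6e1a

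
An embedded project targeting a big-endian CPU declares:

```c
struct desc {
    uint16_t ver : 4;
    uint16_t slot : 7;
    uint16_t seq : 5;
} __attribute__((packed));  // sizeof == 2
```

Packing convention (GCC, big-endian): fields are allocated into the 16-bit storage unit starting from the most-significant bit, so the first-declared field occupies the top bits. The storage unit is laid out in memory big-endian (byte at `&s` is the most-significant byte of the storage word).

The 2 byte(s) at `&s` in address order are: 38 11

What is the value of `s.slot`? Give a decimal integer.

64

[0]=0x38 [1]=0x11 (big-endian) → word 0x3811
ver:4 @ bit 12 → (0x3811>>12)&0xf = 0x3
slot:7 @ bit 5 → (0x3811>>5)&0x7f = 0x40  ←
seq:5 @ bit 0 → (0x3811>>0)&0x1f = 0x11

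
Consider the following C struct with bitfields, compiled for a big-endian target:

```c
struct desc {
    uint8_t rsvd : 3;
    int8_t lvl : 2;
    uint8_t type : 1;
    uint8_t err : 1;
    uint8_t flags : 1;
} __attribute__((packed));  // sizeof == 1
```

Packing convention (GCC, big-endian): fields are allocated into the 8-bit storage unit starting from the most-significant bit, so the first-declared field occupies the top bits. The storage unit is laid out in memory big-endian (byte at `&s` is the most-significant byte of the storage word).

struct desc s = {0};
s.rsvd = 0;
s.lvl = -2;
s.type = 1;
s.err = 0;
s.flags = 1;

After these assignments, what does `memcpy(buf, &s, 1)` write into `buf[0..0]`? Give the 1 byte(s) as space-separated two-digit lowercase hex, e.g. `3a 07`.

15

rsvd (3b) val=0 bits=0x0 at bit 5: 0x00
lvl (2b) val=-2 bits=0x2 at bit 3: 0x10
type (1b) val=1 bits=0x1 at bit 2: 0x14
err (1b) val=0 bits=0x0 at bit 1: 0x14
flags (1b) val=1 bits=0x1 at bit 0: 0x15
word = 0x15 → big-endian bytes:
  [0]=0x15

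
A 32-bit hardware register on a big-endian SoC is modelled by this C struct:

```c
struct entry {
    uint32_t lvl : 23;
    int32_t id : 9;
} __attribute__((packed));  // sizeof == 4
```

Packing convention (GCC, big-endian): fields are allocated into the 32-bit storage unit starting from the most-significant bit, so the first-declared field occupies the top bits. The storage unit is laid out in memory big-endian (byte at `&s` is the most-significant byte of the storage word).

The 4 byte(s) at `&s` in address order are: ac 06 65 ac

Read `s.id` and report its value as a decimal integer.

[0]=0xac [1]=0x06 [2]=0x65 [3]=0xac (big-endian) → word 0xac0665ac
lvl:23 @ bit 9 → (0xac0665ac>>9)&0x7fffff = 0x560332
id:9 @ bit 0 → (0xac0665ac>>0)&0x1ff = 0x1ac  ←
id signed 9b, MSB=1: 428 - 512 = -84

-84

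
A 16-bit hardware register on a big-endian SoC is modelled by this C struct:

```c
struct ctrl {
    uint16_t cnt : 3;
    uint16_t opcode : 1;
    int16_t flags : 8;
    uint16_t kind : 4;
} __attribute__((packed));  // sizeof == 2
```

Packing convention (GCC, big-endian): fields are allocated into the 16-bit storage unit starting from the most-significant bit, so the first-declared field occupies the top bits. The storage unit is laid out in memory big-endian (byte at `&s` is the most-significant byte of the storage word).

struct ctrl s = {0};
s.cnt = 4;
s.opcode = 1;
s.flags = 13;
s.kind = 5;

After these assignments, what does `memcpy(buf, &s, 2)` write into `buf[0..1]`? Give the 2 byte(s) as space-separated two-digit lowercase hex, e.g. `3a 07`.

90 d5

cnt (3b) val=4 bits=0x4 at bit 13: 0x8000
opcode (1b) val=1 bits=0x1 at bit 12: 0x9000
flags (8b) val=13 bits=0xd at bit 4: 0x90d0
kind (4b) val=5 bits=0x5 at bit 0: 0x90d5
word = 0x90d5 → big-endian bytes:
  [0]=0x90  [1]=0xd5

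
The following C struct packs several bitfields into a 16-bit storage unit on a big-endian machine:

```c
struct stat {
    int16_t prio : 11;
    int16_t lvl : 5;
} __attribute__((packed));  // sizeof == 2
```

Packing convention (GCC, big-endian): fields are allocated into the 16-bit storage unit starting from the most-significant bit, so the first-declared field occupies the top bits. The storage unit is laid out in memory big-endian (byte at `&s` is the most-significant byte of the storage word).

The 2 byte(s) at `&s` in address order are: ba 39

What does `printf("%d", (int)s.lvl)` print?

[0]=0xba [1]=0x39 (big-endian) → word 0xba39
prio:11 @ bit 5 → (0xba39>>5)&0x7ff = 0x5d1
lvl:5 @ bit 0 → (0xba39>>0)&0x1f = 0x19  ←
lvl signed 5b, MSB=1: 25 - 32 = -7

-7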